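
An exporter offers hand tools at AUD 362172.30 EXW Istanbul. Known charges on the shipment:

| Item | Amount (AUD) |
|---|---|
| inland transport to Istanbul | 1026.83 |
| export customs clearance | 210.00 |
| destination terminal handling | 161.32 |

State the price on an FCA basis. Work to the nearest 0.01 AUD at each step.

FCA price: AUD 363409.13

Not relevant to the conversion: destination terminal — on the buyer under both terms; not part of either seller's price.
From EXW to FCA, the seller additionally bears: inland to port, export clearance.
FCA price = 362172.30 + 1026.83 + 210.00 = 363409.13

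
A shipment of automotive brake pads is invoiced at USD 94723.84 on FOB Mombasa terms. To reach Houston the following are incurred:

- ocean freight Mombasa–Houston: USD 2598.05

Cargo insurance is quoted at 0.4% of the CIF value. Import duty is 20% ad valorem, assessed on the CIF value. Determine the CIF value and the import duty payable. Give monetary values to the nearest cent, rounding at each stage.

Let C be the CIF value. C = FOB price + freight + 0.4% × C
C − 0.4% × C = 94723.84 + 2598.05
0.996 × C = 97321.89
C = 97321.89 / 0.996 = 97712.74
Insurance premium = 0.4% × 97712.74 = 390.85
Import duty = 97712.74 × 20% = 19542.55

CIF value: USD 97712.74; import duty: USD 19542.55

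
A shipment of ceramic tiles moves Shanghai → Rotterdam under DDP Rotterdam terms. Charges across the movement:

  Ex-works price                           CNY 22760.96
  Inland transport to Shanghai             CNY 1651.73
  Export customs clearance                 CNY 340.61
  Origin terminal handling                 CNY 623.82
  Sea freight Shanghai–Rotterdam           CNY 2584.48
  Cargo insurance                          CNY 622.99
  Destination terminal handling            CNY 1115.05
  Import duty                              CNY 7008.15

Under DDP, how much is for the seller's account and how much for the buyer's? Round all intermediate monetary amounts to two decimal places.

DDP: the seller bears all costs including import duty.
Seller's account: goods 22760.96 + inland to port 1651.73 + export clearance 340.61 + origin terminal 623.82 + freight 2584.48 + insurance 622.99 + destination terminal 1115.05 + duty 7008.15 = 36707.79
Buyer's account: 0.00

Seller: CNY 36707.79; buyer: CNY 0.00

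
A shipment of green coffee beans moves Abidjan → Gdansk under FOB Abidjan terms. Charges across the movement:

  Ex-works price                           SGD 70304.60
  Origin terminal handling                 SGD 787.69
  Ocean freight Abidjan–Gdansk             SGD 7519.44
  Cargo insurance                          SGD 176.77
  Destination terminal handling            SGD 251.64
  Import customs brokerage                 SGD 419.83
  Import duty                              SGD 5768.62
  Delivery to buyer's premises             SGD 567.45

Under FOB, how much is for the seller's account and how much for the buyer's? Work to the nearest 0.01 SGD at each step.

Seller: SGD 71092.29; buyer: SGD 14703.75

FOB: the seller bears costs until goods are on board at the origin port; the buyer bears freight, insurance and all costs thereafter.
Seller's account: goods 70304.60 + origin terminal 787.69 = 71092.29
Buyer's account: freight 7519.44 + insurance 176.77 + destination terminal 251.64 + brokerage 419.83 + duty 5768.62 + delivery 567.45 = 14703.75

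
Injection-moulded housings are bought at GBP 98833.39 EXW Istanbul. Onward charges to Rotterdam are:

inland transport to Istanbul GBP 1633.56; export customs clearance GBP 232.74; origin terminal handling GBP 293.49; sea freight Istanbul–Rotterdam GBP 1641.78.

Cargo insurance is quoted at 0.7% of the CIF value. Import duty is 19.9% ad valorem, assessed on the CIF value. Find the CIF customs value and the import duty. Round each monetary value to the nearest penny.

CIF value: GBP 103358.47; import duty: GBP 20568.34

Let C be the CIF value. C = EXW price + pre-shipment costs + freight + 0.7% × C
C − 0.7% × C = 98833.39 + 1633.56 + 232.74 + 293.49 + 1641.78
0.993 × C = 102634.96
C = 102634.96 / 0.993 = 103358.47
Insurance premium = 0.7% × 103358.47 = 723.51
Import duty = 103358.47 × 19.9% = 20568.34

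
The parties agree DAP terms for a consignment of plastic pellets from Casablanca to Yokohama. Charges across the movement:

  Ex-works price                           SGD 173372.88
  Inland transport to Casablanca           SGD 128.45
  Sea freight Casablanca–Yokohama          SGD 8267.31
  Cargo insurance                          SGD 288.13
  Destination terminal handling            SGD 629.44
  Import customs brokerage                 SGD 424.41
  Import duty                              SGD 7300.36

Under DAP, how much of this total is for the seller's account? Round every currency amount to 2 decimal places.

DAP: the seller bears all costs to the named destination except import duty and clearance.
Seller's account: goods 173372.88 + inland to port 128.45 + freight 8267.31 + insurance 288.13 + destination terminal 629.44 = 182686.21
Buyer's account: brokerage 424.41 + duty 7300.36 = 7724.77

Seller's account: SGD 182686.21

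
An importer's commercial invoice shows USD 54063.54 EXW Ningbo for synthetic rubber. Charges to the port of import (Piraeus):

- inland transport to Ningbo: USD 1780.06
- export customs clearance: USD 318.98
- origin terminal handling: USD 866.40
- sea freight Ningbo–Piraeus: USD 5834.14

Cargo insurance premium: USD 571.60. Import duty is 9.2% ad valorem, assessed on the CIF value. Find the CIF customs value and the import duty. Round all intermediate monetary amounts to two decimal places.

CIF value: USD 63434.72; import duty: USD 5835.99

CIF = EXW price + pre-shipment costs + freight + insurance
CIF = 54063.54 + 1780.06 + 318.98 + 866.40 + 5834.14 + 571.60 = 63434.72
Import duty = 63434.72 × 9.2% = 5835.99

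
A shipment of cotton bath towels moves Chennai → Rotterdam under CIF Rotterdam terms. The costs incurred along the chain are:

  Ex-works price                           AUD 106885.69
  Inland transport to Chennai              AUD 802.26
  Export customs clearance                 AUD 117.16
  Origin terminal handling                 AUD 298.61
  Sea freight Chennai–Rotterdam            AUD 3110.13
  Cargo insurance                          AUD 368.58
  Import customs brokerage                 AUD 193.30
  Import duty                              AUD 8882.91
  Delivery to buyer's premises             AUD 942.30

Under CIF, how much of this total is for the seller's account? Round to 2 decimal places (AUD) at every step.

Seller's account: AUD 111582.43

CIF: the seller pays costs through ocean freight and marine insurance to the destination port.
Seller's account: goods 106885.69 + inland to port 802.26 + export clearance 117.16 + origin terminal 298.61 + freight 3110.13 + insurance 368.58 = 111582.43
Buyer's account: brokerage 193.30 + duty 8882.91 + delivery 942.30 = 10018.51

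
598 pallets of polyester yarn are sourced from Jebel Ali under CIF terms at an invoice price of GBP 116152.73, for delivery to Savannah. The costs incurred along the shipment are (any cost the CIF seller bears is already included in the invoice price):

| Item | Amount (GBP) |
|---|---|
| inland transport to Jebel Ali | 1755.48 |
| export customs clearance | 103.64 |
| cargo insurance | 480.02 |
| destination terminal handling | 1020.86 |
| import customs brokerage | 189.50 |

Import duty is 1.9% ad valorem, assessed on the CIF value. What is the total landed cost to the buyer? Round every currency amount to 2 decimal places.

CIF: the seller pays costs through ocean freight and marine insurance to the destination port.
Already in the invoice (seller's account under CIF): inland to port, export clearance, insurance — exclude.
The CIF price already equals the CIF value: 116152.73
Import duty = 116152.73 × 1.9% = 2206.90
Buyer bears: destination terminal 1020.86 + brokerage 189.50 + duty 2206.90 = 3417.26
Landed cost = invoice 116152.73 + 3417.26 = 119569.99

Total landed cost: GBP 119569.99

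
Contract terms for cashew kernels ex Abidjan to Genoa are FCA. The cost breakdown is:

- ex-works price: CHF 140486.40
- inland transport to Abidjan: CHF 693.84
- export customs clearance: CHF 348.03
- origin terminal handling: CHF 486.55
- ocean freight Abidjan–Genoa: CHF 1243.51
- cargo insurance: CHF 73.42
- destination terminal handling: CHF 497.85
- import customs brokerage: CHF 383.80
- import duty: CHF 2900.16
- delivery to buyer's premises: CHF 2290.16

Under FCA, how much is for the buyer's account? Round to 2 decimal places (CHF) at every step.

Buyer's account: CHF 7875.45

FCA: the seller delivers export-cleared goods to the carrier; the buyer bears costs from that point.
Seller's account: goods 140486.40 + inland to port 693.84 + export clearance 348.03 = 141528.27
Buyer's account: origin terminal 486.55 + freight 1243.51 + insurance 73.42 + destination terminal 497.85 + brokerage 383.80 + duty 2900.16 + delivery 2290.16 = 7875.45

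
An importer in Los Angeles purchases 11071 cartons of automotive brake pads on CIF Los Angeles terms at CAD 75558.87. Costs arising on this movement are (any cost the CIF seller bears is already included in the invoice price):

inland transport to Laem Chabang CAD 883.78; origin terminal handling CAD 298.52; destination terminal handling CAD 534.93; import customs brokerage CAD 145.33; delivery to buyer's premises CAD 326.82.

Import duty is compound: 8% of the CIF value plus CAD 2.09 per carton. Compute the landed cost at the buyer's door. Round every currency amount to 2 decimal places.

CIF: the seller pays costs through ocean freight and marine insurance to the destination port.
Already in the invoice (seller's account under CIF): inland to port, origin terminal — exclude.
The CIF price already equals the CIF value: 75558.87
Ad valorem component: 75558.87 × 8% = 6044.71
Specific component: 11071 × 2.09 = 23138.39
Import duty = 6044.71 + 23138.39 = 29183.10
Buyer bears: destination terminal 534.93 + brokerage 145.33 + delivery 326.82 + duty 29183.10 = 30190.18
Landed cost = invoice 75558.87 + 30190.18 = 105749.05

Total landed cost: CAD 105749.05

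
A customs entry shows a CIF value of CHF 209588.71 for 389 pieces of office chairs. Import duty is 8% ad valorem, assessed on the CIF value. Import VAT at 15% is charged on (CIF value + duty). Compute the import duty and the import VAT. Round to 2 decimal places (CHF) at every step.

Import duty: CHF 16767.10; import VAT: CHF 33953.37

Import duty = 209588.71 × 8% = 16767.10
VAT base = CIF + duty = 209588.71 + 16767.10 = 226355.81
Import VAT = 226355.81 × 15% = 33953.37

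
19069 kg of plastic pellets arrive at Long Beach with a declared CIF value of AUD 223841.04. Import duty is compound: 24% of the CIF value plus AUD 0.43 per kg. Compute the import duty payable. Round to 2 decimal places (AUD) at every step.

Import duty: AUD 61921.52

Ad valorem component: 223841.04 × 24% = 53721.85
Specific component: 19069 × 0.43 = 8199.67
Import duty = 53721.85 + 8199.67 = 61921.52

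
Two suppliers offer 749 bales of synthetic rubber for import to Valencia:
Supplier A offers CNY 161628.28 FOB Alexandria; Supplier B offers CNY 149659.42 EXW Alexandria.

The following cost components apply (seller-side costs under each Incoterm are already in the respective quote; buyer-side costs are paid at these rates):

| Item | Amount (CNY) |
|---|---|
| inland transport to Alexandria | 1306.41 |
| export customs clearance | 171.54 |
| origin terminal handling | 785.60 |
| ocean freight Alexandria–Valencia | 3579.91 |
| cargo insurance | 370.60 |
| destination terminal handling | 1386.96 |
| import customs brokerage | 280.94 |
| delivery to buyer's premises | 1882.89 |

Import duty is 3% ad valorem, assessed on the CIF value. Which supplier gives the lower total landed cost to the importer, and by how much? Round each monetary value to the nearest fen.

Supplier B is cheaper by CNY 9996.47

Supplier A (FOB):
CIF value = FOB price + freight + insurance = 161628.28 + 3579.91 + 370.60 = 165578.79
Import duty = 165578.79 × 3% = 4967.36
Buyer bears (A): 3579.91 + 370.60 + 1386.96 + 280.94 + 1882.89 = 7501.30
Landed cost (A) = invoice 161628.28 + 7501.30 + duty 4967.36 = 174096.94
Supplier B (EXW):
CIF value = EXW price + inland to port + export clearance + origin terminal + freight + insurance = 149659.42 + 1306.41 + 171.54 + 785.60 + 3579.91 + 370.60 = 155873.48
Import duty = 155873.48 × 3% = 4676.20
Buyer bears (B): 1306.41 + 171.54 + 785.60 + 3579.91 + 370.60 + 1386.96 + 280.94 + 1882.89 = 9764.85
Landed cost (B) = invoice 149659.42 + 9764.85 + duty 4676.20 = 164100.47
Difference = |174096.94 − 164100.47| = 9996.47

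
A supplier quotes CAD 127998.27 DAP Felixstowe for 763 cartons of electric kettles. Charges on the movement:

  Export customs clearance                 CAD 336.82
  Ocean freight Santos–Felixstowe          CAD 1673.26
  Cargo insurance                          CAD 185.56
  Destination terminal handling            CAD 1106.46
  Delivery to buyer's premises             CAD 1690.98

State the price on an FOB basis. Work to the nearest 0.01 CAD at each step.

FOB price: CAD 123342.01

Not relevant to the conversion: export clearance — on the seller under both DAP and FOB; already in the DAP price and stays in the FOB price.
From DAP to FOB, the seller no longer bears: freight, insurance, destination terminal, delivery.
FOB price = 127998.27 − 1673.26 − 185.56 − 1106.46 − 1690.98 = 123342.01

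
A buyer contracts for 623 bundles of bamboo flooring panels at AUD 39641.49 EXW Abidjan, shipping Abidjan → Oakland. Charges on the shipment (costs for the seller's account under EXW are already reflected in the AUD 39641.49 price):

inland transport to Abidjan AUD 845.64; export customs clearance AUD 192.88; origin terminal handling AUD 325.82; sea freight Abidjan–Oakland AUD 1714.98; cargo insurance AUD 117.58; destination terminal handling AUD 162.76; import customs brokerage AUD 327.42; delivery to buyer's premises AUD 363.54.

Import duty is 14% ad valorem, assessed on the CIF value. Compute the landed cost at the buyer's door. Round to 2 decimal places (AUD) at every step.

EXW: the seller makes goods available at their premises; the buyer bears all onward costs.
CIF value = EXW price + inland to port + export clearance + origin terminal + freight + insurance = 39641.49 + 845.64 + 192.88 + 325.82 + 1714.98 + 117.58 = 42838.39
Import duty = 42838.39 × 14% = 5997.37
Buyer bears: inland to port 845.64 + export clearance 192.88 + origin terminal 325.82 + freight 1714.98 + insurance 117.58 + destination terminal 162.76 + brokerage 327.42 + delivery 363.54 + duty 5997.37 = 10047.99
Landed cost = invoice 39641.49 + 10047.99 = 49689.48

Total landed cost: AUD 49689.48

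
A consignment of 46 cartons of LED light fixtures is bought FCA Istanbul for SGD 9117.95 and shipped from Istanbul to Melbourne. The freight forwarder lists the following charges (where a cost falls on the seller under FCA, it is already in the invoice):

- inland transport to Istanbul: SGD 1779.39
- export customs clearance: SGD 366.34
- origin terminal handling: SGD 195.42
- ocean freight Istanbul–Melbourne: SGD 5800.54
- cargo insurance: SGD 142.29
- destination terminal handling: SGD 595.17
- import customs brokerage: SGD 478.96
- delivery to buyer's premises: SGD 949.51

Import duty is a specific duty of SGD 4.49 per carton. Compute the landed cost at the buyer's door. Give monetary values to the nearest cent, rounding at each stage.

Total landed cost: SGD 17486.38

FCA: the seller delivers export-cleared goods to the carrier; the buyer bears costs from that point.
Already in the invoice (seller's account under FCA): inland to port, export clearance — exclude.
CIF value = FCA price + origin terminal + freight + insurance = 9117.95 + 195.42 + 5800.54 + 142.29 = 15256.20
Import duty = 46 × 4.49 = 206.54
Buyer bears: origin terminal 195.42 + freight 5800.54 + insurance 142.29 + destination terminal 595.17 + brokerage 478.96 + delivery 949.51 + duty 206.54 = 8368.43
Landed cost = invoice 9117.95 + 8368.43 = 17486.38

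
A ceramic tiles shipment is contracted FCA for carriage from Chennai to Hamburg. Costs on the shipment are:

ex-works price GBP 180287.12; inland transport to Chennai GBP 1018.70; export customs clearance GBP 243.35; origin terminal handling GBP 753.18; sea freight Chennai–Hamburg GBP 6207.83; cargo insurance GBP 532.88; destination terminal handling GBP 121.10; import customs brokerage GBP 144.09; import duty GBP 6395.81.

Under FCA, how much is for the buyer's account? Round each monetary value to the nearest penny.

FCA: the seller delivers export-cleared goods to the carrier; the buyer bears costs from that point.
Seller's account: goods 180287.12 + inland to port 1018.70 + export clearance 243.35 = 181549.17
Buyer's account: origin terminal 753.18 + freight 6207.83 + insurance 532.88 + destination terminal 121.10 + brokerage 144.09 + duty 6395.81 = 14154.89

Buyer's account: GBP 14154.89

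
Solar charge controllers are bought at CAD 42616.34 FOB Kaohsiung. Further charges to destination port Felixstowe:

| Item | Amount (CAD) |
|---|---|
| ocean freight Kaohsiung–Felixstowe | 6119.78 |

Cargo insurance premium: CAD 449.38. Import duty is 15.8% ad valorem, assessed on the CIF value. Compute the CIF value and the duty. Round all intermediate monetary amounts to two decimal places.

CIF value: CAD 49185.50; import duty: CAD 7771.31

CIF = FOB price + freight + insurance
CIF = 42616.34 + 6119.78 + 449.38 = 49185.50
Import duty = 49185.50 × 15.8% = 7771.31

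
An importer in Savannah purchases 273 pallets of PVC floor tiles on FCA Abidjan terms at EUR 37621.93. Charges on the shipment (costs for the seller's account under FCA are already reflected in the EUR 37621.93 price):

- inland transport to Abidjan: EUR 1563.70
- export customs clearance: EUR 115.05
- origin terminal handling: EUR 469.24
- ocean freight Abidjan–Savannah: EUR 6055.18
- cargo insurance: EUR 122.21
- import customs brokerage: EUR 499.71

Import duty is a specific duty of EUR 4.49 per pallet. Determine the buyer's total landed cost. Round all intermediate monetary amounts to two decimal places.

Total landed cost: EUR 45994.04

FCA: the seller delivers export-cleared goods to the carrier; the buyer bears costs from that point.
Already in the invoice (seller's account under FCA): inland to port, export clearance — exclude.
CIF value = FCA price + origin terminal + freight + insurance = 37621.93 + 469.24 + 6055.18 + 122.21 = 44268.56
Import duty = 273 × 4.49 = 1225.77
Buyer bears: origin terminal 469.24 + freight 6055.18 + insurance 122.21 + brokerage 499.71 + duty 1225.77 = 8372.11
Landed cost = invoice 37621.93 + 8372.11 = 45994.04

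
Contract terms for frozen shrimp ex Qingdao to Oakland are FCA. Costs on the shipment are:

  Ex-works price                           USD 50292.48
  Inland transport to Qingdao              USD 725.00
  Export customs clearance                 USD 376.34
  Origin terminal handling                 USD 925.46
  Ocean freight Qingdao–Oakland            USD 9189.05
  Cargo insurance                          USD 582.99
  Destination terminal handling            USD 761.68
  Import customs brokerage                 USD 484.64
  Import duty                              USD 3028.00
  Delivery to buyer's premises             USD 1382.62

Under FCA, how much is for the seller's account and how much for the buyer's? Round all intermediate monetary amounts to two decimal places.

FCA: the seller delivers export-cleared goods to the carrier; the buyer bears costs from that point.
Seller's account: goods 50292.48 + inland to port 725.00 + export clearance 376.34 = 51393.82
Buyer's account: origin terminal 925.46 + freight 9189.05 + insurance 582.99 + destination terminal 761.68 + brokerage 484.64 + duty 3028.00 + delivery 1382.62 = 16354.44

Seller: USD 51393.82; buyer: USD 16354.44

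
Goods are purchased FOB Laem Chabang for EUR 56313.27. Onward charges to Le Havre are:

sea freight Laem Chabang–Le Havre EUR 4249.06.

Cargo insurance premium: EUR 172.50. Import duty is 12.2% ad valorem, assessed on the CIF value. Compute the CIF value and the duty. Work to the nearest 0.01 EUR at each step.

CIF = FOB price + freight + insurance
CIF = 56313.27 + 4249.06 + 172.50 = 60734.83
Import duty = 60734.83 × 12.2% = 7409.65

CIF value: EUR 60734.83; import duty: EUR 7409.65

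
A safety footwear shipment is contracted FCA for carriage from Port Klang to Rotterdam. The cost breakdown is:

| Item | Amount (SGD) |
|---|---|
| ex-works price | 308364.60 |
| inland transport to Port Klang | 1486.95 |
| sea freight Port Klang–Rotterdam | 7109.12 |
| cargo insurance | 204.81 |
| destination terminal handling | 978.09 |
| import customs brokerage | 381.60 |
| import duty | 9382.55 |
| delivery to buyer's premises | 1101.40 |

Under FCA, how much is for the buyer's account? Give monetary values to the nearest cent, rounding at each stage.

FCA: the seller delivers export-cleared goods to the carrier; the buyer bears costs from that point.
Seller's account: goods 308364.60 + inland to port 1486.95 = 309851.55
Buyer's account: freight 7109.12 + insurance 204.81 + destination terminal 978.09 + brokerage 381.60 + duty 9382.55 + delivery 1101.40 = 19157.57

Buyer's account: SGD 19157.57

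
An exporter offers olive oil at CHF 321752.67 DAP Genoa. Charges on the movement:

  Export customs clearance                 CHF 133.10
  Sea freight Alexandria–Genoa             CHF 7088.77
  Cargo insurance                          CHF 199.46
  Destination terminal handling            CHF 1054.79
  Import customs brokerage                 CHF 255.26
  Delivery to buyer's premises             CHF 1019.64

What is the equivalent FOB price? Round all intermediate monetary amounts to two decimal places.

Not relevant to the conversion: export clearance — on the seller under both DAP and FOB; already in the DAP price and stays in the FOB price. brokerage — on the buyer under both terms; not part of either seller's price.
From DAP to FOB, the seller no longer bears: freight, insurance, destination terminal, delivery.
FOB price = 321752.67 − 7088.77 − 199.46 − 1054.79 − 1019.64 = 312390.01

FOB price: CHF 312390.01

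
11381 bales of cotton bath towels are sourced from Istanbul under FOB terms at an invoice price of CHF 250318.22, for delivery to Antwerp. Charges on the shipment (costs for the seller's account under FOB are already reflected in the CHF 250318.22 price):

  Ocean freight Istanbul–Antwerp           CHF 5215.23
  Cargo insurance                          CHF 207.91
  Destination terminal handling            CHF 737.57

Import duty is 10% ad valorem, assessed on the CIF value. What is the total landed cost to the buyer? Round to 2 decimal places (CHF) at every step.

Total landed cost: CHF 282053.07

FOB: the seller bears costs until goods are on board at the origin port; the buyer bears freight, insurance and all costs thereafter.
CIF value = FOB price + freight + insurance = 250318.22 + 5215.23 + 207.91 = 255741.36
Import duty = 255741.36 × 10% = 25574.14
Buyer bears: freight 5215.23 + insurance 207.91 + destination terminal 737.57 + duty 25574.14 = 31734.85
Landed cost = invoice 250318.22 + 31734.85 = 282053.07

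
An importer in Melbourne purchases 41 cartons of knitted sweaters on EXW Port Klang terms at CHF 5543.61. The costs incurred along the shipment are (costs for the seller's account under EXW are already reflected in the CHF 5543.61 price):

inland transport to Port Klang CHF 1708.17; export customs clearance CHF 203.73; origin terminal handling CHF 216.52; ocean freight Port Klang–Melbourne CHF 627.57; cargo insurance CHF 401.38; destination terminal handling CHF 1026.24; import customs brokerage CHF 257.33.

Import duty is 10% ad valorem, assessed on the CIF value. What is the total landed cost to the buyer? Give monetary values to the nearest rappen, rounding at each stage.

Total landed cost: CHF 10854.65

EXW: the seller makes goods available at their premises; the buyer bears all onward costs.
CIF value = EXW price + inland to port + export clearance + origin terminal + freight + insurance = 5543.61 + 1708.17 + 203.73 + 216.52 + 627.57 + 401.38 = 8700.98
Import duty = 8700.98 × 10% = 870.10
Buyer bears: inland to port 1708.17 + export clearance 203.73 + origin terminal 216.52 + freight 627.57 + insurance 401.38 + destination terminal 1026.24 + brokerage 257.33 + duty 870.10 = 5311.04
Landed cost = invoice 5543.61 + 5311.04 = 10854.65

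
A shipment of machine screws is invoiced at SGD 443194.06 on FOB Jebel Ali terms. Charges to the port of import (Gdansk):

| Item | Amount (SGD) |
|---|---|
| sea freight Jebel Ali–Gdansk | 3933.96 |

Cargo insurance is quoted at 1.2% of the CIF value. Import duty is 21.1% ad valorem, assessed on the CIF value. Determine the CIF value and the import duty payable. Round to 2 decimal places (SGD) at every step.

Let C be the CIF value. C = FOB price + freight + 1.2% × C
C − 1.2% × C = 443194.06 + 3933.96
0.988 × C = 447128.02
C = 447128.02 / 0.988 = 452558.72
Insurance premium = 1.2% × 452558.72 = 5430.70
Import duty = 452558.72 × 21.1% = 95489.89

CIF value: SGD 452558.72; import duty: SGD 95489.89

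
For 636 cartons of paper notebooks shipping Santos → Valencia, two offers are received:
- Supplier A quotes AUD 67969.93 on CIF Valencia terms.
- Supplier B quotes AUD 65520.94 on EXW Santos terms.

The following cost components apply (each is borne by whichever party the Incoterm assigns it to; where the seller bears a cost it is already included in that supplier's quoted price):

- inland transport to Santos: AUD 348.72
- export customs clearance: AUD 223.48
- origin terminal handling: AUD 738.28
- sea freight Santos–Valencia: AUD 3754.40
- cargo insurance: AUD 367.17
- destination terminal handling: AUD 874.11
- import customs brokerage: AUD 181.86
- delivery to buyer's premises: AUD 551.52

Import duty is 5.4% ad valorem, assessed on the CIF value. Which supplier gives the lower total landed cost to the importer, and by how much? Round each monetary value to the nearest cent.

Supplier A is cheaper by AUD 3144.14

Supplier A (CIF):
The CIF price already equals the CIF value: 67969.93
Import duty = 67969.93 × 5.4% = 3670.38
Buyer bears (A): 874.11 + 181.86 + 551.52 = 1607.49
Landed cost (A) = invoice 67969.93 + 1607.49 + duty 3670.38 = 73247.80
Supplier B (EXW):
CIF value = EXW price + inland to port + export clearance + origin terminal + freight + insurance = 65520.94 + 348.72 + 223.48 + 738.28 + 3754.40 + 367.17 = 70952.99
Import duty = 70952.99 × 5.4% = 3831.46
Buyer bears (B): 348.72 + 223.48 + 738.28 + 3754.40 + 367.17 + 874.11 + 181.86 + 551.52 = 7039.54
Landed cost (B) = invoice 65520.94 + 7039.54 + duty 3831.46 = 76391.94
Difference = |73247.80 − 76391.94| = 3144.14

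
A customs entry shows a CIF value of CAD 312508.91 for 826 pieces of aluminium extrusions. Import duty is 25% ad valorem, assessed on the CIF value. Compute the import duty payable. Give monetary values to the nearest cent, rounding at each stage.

Import duty = 312508.91 × 25% = 78127.23

Import duty: CAD 78127.23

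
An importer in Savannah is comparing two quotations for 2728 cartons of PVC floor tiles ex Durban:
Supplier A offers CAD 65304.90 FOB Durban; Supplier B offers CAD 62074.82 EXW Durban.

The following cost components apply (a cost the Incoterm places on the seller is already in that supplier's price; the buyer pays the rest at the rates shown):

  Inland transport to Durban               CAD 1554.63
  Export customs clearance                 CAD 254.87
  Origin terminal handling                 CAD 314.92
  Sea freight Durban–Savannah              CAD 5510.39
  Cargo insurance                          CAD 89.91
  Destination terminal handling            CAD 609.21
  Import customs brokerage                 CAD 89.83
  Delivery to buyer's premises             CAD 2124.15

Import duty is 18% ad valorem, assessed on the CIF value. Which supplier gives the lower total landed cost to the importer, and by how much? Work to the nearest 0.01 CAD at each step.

Supplier A (FOB):
CIF value = FOB price + freight + insurance = 65304.90 + 5510.39 + 89.91 = 70905.20
Import duty = 70905.20 × 18% = 12762.94
Buyer bears (A): 5510.39 + 89.91 + 609.21 + 89.83 + 2124.15 = 8423.49
Landed cost (A) = invoice 65304.90 + 8423.49 + duty 12762.94 = 86491.33
Supplier B (EXW):
CIF value = EXW price + inland to port + export clearance + origin terminal + freight + insurance = 62074.82 + 1554.63 + 254.87 + 314.92 + 5510.39 + 89.91 = 69799.54
Import duty = 69799.54 × 18% = 12563.92
Buyer bears (B): 1554.63 + 254.87 + 314.92 + 5510.39 + 89.91 + 609.21 + 89.83 + 2124.15 = 10547.91
Landed cost (B) = invoice 62074.82 + 10547.91 + duty 12563.92 = 85186.65
Difference = |86491.33 − 85186.65| = 1304.68

Supplier B is cheaper by CAD 1304.68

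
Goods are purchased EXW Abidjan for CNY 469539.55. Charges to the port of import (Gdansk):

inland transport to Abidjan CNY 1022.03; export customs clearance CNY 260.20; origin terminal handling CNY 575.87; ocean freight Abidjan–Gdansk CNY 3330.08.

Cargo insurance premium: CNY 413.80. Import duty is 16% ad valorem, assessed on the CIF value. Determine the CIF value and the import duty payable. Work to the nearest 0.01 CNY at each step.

CIF value: CNY 475141.53; import duty: CNY 76022.64

CIF = EXW price + pre-shipment costs + freight + insurance
CIF = 469539.55 + 1022.03 + 260.20 + 575.87 + 3330.08 + 413.80 = 475141.53
Import duty = 475141.53 × 16% = 76022.64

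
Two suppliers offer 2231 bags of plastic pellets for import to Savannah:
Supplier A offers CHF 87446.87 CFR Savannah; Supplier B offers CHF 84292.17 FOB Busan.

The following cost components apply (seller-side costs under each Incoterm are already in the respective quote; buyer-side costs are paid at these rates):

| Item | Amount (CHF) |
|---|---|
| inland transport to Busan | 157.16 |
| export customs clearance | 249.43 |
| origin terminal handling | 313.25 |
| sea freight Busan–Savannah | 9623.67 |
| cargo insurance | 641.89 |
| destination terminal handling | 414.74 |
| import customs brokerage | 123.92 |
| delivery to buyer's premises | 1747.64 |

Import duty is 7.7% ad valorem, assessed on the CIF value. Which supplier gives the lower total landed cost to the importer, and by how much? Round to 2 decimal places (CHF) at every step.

Supplier A is cheaper by CHF 6967.09

Supplier A (CFR):
CIF value = CFR price + insurance = 87446.87 + 641.89 = 88088.76
Import duty = 88088.76 × 7.7% = 6782.83
Buyer bears (A): 641.89 + 414.74 + 123.92 + 1747.64 = 2928.19
Landed cost (A) = invoice 87446.87 + 2928.19 + duty 6782.83 = 97157.89
Supplier B (FOB):
CIF value = FOB price + freight + insurance = 84292.17 + 9623.67 + 641.89 = 94557.73
Import duty = 94557.73 × 7.7% = 7280.95
Buyer bears (B): 9623.67 + 641.89 + 414.74 + 123.92 + 1747.64 = 12551.86
Landed cost (B) = invoice 84292.17 + 12551.86 + duty 7280.95 = 104124.98
Difference = |97157.89 − 104124.98| = 6967.09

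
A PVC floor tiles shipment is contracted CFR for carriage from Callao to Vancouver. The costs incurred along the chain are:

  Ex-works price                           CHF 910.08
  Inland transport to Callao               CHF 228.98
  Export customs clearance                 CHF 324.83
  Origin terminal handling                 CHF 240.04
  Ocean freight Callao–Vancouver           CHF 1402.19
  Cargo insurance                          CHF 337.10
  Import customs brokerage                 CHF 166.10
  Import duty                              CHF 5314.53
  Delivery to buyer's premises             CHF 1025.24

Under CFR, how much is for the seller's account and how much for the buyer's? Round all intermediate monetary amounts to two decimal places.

CFR: the seller pays costs through ocean freight to the destination port, but not insurance.
Seller's account: goods 910.08 + inland to port 228.98 + export clearance 324.83 + origin terminal 240.04 + freight 1402.19 = 3106.12
Buyer's account: insurance 337.10 + brokerage 166.10 + duty 5314.53 + delivery 1025.24 = 6842.97

Seller: CHF 3106.12; buyer: CHF 6842.97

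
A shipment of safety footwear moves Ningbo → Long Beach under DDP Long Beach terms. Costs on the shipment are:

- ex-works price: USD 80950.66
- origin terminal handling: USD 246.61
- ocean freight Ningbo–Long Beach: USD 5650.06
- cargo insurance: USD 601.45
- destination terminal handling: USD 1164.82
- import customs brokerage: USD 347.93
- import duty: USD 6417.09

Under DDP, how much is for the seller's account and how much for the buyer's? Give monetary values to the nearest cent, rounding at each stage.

DDP: the seller bears all costs including import duty.
Seller's account: goods 80950.66 + origin terminal 246.61 + freight 5650.06 + insurance 601.45 + destination terminal 1164.82 + brokerage 347.93 + duty 6417.09 = 95378.62
Buyer's account: 0.00

Seller: USD 95378.62; buyer: USD 0.00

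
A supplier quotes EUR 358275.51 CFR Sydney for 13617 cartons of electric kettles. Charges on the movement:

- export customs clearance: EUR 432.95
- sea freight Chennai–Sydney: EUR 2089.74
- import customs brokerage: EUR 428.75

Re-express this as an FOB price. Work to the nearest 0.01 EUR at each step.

FOB price: EUR 356185.77

Not relevant to the conversion: export clearance — on the seller under both CFR and FOB; already in the CFR price and stays in the FOB price. brokerage — on the buyer under both terms; not part of either seller's price.
From CFR to FOB, the seller no longer bears: freight.
FOB price = 358275.51 − 2089.74 = 356185.77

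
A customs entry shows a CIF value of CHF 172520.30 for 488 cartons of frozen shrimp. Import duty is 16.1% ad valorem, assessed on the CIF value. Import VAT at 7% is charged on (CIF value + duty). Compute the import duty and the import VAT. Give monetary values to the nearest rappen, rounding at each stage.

Import duty: CHF 27775.77; import VAT: CHF 14020.72

Import duty = 172520.30 × 16.1% = 27775.77
VAT base = CIF + duty = 172520.30 + 27775.77 = 200296.07
Import VAT = 200296.07 × 7% = 14020.72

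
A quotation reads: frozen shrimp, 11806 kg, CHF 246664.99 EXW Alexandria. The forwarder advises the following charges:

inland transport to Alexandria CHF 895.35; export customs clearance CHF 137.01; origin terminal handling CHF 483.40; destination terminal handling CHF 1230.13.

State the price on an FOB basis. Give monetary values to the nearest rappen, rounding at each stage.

FOB price: CHF 248180.75

Not relevant to the conversion: destination terminal — on the buyer under both terms; not part of either seller's price.
From EXW to FOB, the seller additionally bears: inland to port, export clearance, origin terminal.
FOB price = 246664.99 + 895.35 + 137.01 + 483.40 = 248180.75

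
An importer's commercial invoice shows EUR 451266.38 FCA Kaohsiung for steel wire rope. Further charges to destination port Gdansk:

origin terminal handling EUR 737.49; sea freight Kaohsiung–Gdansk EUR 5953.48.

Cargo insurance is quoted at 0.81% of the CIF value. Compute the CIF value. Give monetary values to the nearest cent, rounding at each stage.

CIF value: EUR 461697.10

Let C be the CIF value. C = FCA price + pre-shipment costs + freight + 0.81% × C
C − 0.81% × C = 451266.38 + 737.49 + 5953.48
0.9919 × C = 457957.35
C = 457957.35 / 0.9919 = 461697.10
Insurance premium = 0.81% × 461697.10 = 3739.75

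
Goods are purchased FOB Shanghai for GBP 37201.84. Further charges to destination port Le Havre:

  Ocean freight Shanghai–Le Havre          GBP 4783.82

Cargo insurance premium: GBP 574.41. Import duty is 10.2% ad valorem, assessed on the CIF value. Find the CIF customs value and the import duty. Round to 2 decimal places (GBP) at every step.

CIF = FOB price + freight + insurance
CIF = 37201.84 + 4783.82 + 574.41 = 42560.07
Import duty = 42560.07 × 10.2% = 4341.13

CIF value: GBP 42560.07; import duty: GBP 4341.13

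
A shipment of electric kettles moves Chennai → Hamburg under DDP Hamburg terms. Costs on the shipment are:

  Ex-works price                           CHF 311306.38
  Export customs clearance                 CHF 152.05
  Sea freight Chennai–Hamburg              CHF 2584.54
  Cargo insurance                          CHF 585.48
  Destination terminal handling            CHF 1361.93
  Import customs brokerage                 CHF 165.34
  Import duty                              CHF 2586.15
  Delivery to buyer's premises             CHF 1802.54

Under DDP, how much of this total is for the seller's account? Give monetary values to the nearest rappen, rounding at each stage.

Seller's account: CHF 320544.41

DDP: the seller bears all costs including import duty.
Seller's account: goods 311306.38 + export clearance 152.05 + freight 2584.54 + insurance 585.48 + destination terminal 1361.93 + brokerage 165.34 + duty 2586.15 + delivery 1802.54 = 320544.41
Buyer's account: 0.00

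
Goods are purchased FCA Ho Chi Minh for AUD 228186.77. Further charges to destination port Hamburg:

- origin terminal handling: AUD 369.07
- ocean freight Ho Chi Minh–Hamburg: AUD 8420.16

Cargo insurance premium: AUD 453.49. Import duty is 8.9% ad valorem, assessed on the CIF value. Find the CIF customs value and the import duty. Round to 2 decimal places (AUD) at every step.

CIF value: AUD 237429.49; import duty: AUD 21131.22

CIF = FCA price + pre-shipment costs + freight + insurance
CIF = 228186.77 + 369.07 + 8420.16 + 453.49 = 237429.49
Import duty = 237429.49 × 8.9% = 21131.22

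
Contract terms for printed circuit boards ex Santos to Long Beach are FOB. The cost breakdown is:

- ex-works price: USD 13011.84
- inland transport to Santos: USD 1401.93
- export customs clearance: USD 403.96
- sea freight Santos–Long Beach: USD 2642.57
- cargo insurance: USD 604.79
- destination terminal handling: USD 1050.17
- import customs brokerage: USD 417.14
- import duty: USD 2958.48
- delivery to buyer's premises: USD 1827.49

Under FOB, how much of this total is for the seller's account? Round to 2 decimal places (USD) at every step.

Seller's account: USD 14817.73

FOB: the seller bears costs until goods are on board at the origin port; the buyer bears freight, insurance and all costs thereafter.
Seller's account: goods 13011.84 + inland to port 1401.93 + export clearance 403.96 = 14817.73
Buyer's account: freight 2642.57 + insurance 604.79 + destination terminal 1050.17 + brokerage 417.14 + duty 2958.48 + delivery 1827.49 = 9500.64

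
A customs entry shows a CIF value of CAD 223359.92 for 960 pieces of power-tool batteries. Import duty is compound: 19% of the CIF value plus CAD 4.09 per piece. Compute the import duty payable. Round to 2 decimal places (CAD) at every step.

Ad valorem component: 223359.92 × 19% = 42438.38
Specific component: 960 × 4.09 = 3926.40
Import duty = 42438.38 + 3926.40 = 46364.78

Import duty: CAD 46364.78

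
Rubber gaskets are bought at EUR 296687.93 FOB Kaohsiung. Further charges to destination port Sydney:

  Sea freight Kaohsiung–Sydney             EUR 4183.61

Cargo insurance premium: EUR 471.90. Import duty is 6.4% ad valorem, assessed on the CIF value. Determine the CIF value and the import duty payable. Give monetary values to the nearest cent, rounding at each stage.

CIF = FOB price + freight + insurance
CIF = 296687.93 + 4183.61 + 471.90 = 301343.44
Import duty = 301343.44 × 6.4% = 19285.98

CIF value: EUR 301343.44; import duty: EUR 19285.98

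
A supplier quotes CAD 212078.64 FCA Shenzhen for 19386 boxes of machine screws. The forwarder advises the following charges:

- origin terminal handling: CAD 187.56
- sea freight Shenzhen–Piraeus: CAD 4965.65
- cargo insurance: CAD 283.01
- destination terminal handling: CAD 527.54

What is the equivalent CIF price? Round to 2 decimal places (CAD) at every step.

Not relevant to the conversion: destination terminal — on the buyer under both terms; not part of either seller's price.
From FCA to CIF, the seller additionally bears: origin terminal, freight, insurance.
CIF price = 212078.64 + 187.56 + 4965.65 + 283.01 = 217514.86

CIF price: CAD 217514.86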